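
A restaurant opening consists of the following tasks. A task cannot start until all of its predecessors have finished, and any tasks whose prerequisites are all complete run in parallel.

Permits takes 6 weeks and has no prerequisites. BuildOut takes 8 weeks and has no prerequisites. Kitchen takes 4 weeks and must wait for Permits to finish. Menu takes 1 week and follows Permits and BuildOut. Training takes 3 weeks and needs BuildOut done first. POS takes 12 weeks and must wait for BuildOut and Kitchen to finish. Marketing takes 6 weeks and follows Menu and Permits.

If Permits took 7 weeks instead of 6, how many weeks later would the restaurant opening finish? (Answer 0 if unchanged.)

The binding path is Permits→Kitchen→POS = 6+4+12 = 22; finish at 22 weeks.
Permits is on the critical path; changing it to 7 makes that path 23 weeks.
That remains the longest chain; total 23 weeks.
Change in finish: 23 − 22 = +1 weeks.

1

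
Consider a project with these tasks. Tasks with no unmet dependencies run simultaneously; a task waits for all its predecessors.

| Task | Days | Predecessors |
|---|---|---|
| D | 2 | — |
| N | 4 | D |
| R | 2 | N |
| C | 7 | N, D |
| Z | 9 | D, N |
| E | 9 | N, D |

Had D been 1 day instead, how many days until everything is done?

14

Actual critical path: D→N→Z = 2+4+9 = 15 ⇒ 15 days.
D lies on that path, so at 1 day the path becomes 14 days.
That remains the longest chain; total 14 days.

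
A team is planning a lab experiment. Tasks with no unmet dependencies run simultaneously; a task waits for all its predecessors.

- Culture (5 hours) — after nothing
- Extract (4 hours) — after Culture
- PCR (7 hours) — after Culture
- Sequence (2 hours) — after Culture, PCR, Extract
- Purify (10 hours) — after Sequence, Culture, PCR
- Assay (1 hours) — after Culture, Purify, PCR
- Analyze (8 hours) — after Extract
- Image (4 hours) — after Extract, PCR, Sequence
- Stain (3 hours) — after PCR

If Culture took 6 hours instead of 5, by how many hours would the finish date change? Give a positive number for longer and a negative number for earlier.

Critical path before the change: Culture→PCR→Sequence→Purify→Assay = 5+7+2+10+1 = 25 giving 25 hours.
Culture lies on that path, so at 6 hours the path becomes 26 hours.
The critical path is still Culture→PCR→Sequence→Purify→Assay; finish is now 26 hours.
Change in finish: 26 − 25 = +1 hours.

1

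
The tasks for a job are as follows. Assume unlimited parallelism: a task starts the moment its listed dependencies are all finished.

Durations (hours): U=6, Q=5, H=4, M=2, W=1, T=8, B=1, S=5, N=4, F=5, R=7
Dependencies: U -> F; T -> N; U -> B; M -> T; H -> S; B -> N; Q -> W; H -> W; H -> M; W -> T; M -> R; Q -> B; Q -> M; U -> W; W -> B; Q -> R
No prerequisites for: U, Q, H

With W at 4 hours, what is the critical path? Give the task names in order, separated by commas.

U, W, T, N

The binding path is U→W→T→N = 6+1+8+4 = 19; finish at 19 hours.
W lies on that path, so at 4 hours the path becomes 22 hours.
The critical path is still U→W→T→N; finish is now 22 hours.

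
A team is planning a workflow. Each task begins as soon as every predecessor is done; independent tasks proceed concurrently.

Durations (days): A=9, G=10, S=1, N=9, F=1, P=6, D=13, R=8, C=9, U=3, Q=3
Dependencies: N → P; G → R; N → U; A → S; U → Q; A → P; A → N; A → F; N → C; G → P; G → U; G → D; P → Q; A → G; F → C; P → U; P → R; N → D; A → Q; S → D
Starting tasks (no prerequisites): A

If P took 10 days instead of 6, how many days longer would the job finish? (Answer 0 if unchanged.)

4

The binding path is A→G→P→R = 9+10+6+8 = 33; finish at 33 days.
Since P is critical, the +4 change carries straight to that chain (now 37 days).
The critical path is still A→G→P→R; finish is now 37 days.
Change in finish: 37 − 33 = +4 days.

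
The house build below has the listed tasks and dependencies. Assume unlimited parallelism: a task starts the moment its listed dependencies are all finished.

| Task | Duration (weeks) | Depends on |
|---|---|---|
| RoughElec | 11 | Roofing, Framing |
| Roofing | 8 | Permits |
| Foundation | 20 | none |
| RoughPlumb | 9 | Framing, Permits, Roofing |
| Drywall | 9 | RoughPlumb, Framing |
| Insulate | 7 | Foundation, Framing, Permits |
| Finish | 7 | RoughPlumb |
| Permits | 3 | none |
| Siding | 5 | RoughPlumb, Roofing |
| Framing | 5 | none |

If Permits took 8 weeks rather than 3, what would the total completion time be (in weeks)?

Actual critical path: Permits→Roofing→RoughPlumb→Drywall = 3+8+9+9 = 29 ⇒ 29 weeks.
Permits is on the critical path; changing it to 8 makes that path 34 weeks.
No other chain overtakes it, so the finish is 34 weeks.

34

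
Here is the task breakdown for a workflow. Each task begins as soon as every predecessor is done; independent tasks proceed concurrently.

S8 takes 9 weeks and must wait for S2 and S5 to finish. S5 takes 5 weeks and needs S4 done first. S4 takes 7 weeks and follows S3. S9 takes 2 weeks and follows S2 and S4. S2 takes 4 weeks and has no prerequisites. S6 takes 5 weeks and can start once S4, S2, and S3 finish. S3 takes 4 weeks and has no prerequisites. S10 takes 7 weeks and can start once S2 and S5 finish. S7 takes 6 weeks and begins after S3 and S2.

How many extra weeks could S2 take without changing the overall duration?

12

Critical path: S3→S4→S5→S8 = 4+7+5+9 = 25, so the finish is 25 weeks.
S2 finishes as early as 4 and must finish by 16.
Float = 25 − 13 = 12.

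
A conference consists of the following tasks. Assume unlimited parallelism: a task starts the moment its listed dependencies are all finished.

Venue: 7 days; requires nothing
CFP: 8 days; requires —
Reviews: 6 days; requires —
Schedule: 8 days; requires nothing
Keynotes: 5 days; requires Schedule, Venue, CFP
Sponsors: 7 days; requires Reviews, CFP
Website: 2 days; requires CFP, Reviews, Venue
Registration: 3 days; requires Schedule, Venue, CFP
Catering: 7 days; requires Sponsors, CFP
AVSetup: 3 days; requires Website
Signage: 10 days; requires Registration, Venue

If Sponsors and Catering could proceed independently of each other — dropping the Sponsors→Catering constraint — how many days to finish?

Original critical path: CFP→Sponsors→Catering = 8+7+7 = 22 ⇒ 22 days.
Without Sponsors→Catering, Catering's earliest start moves from 15 to 8.
The longest chain is now CFP→Registration→Signage = 8+3+10 = 21, so the conference takes 21 days.

21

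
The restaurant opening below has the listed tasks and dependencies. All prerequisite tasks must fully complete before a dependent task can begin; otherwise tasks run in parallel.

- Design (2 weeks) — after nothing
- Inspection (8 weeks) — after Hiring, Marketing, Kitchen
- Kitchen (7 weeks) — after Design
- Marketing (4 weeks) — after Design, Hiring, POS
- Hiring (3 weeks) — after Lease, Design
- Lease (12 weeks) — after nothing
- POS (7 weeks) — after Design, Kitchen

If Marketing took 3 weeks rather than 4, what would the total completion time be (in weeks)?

27

Actual critical path: Design→Kitchen→POS→Marketing→Inspection = 2+7+7+4+8 = 28 ⇒ 28 weeks.
Since Marketing is critical, the -1 change carries straight to that chain (now 27 weeks).
That remains the longest chain; total 27 weeks.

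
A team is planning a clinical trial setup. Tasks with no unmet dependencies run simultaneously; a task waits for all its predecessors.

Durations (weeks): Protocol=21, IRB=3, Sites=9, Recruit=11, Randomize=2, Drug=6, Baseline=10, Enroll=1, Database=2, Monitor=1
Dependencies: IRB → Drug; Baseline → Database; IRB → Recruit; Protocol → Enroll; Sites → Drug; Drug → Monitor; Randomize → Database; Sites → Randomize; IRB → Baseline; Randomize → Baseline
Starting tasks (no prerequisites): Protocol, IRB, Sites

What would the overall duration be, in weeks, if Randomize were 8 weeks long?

Baseline: Sites→Randomize→Baseline→Database = 9+2+10+2 = 23 → 23 weeks.
Randomize lies on that path, so at 8 weeks the path becomes 29 weeks.
No other chain overtakes it, so the finish is 29 weeks.

29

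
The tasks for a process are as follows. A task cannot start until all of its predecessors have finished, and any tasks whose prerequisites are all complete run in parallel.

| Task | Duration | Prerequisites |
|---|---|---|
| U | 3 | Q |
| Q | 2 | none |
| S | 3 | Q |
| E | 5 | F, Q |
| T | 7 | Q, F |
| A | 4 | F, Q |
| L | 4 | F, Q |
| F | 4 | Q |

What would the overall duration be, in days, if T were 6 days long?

Actual critical path: Q→F→T = 2+4+7 = 13 ⇒ 13 days.
T lies on that path, so at 6 days the path becomes 12 days.
The critical path is still Q→F→T; finish is now 12 days.

12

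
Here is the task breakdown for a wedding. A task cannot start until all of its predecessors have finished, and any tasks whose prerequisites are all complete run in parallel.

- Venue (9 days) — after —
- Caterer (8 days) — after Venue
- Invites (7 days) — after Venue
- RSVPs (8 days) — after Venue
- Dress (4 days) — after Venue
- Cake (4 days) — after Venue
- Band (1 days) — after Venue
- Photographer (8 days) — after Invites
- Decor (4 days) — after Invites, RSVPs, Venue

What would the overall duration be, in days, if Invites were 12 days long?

29

Baseline: Venue→Invites→Photographer = 9+7+8 = 24 → 24 days.
Since Invites is critical, the +5 change carries straight to that chain (now 29 days).
No other chain overtakes it, so the finish is 29 days.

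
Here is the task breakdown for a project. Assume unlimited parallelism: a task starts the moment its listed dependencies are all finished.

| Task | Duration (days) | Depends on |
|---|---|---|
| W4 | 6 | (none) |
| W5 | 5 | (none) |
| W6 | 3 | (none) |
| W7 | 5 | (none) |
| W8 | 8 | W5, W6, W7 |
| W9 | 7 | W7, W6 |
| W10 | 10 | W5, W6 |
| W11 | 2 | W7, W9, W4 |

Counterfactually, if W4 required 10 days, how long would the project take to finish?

The binding path is W5→W10 = 5+10 = 15; finish at 15 days.
W4 is off the critical path — its longest chain is 8 days, giving 7 of slack.
No other chain overtakes it, so the finish is 15 days.

15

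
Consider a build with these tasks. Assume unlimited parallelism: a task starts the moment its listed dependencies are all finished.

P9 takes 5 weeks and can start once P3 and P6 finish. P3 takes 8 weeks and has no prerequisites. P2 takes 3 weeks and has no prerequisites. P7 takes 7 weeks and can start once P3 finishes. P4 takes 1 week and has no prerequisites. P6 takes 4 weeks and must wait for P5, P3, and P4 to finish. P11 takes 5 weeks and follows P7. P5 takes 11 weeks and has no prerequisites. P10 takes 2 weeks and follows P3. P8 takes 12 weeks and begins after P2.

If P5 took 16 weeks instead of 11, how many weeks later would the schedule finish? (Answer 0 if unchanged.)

The binding path is P5→P6→P9 = 11+4+5 = 20; finish at 20 weeks.
P5 lies on that path, so at 16 weeks the path becomes 25 weeks.
The critical path is still P5→P6→P9; finish is now 25 weeks.
Change in finish: 25 − 20 = +5 weeks.

5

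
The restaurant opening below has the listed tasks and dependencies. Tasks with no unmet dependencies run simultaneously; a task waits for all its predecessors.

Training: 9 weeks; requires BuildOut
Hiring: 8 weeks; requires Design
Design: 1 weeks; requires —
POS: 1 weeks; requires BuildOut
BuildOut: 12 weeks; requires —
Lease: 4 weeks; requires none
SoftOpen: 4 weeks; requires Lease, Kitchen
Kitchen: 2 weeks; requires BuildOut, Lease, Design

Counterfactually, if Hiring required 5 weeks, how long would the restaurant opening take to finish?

21

The binding path is BuildOut→Training = 12+9 = 21; finish at 21 weeks.
Hiring is off the critical path — its longest chain is 9 weeks, giving 12 of slack.
The critical path is still BuildOut→Training; finish is now 21 weeks.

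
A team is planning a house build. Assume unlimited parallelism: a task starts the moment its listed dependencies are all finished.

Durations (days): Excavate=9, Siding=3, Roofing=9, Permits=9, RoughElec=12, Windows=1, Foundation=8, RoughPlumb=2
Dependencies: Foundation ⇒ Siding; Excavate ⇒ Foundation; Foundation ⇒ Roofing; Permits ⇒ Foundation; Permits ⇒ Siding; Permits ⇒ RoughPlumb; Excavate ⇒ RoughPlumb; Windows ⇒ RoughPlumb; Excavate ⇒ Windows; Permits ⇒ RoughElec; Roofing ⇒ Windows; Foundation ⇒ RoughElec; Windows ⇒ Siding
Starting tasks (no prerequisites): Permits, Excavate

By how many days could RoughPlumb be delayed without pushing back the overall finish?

1

Critical path: Permits→Foundation→Roofing→Windows→Siding = 9+8+9+1+3 = 30, so the finish is 30 days.
The longest chain containing RoughPlumb totals 29 days.
Float = 30 − 29 = 1.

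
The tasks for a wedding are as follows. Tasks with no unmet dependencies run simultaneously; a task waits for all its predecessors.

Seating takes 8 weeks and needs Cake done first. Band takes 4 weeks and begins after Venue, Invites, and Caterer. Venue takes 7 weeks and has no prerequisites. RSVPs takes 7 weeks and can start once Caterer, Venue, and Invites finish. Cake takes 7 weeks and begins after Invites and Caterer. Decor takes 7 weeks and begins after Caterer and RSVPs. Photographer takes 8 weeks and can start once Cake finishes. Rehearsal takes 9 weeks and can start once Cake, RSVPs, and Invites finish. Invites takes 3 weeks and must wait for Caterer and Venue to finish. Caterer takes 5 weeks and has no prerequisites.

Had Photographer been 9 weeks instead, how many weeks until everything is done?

26

As given, the longest chain is Venue→Invites→RSVPs→Rehearsal = 7+3+7+9 = 26, so the finish is 26 weeks.
The longest path through Photographer is only 25 weeks, so Photographer has float 1.
No other chain overtakes it, so the finish is 26 weeks.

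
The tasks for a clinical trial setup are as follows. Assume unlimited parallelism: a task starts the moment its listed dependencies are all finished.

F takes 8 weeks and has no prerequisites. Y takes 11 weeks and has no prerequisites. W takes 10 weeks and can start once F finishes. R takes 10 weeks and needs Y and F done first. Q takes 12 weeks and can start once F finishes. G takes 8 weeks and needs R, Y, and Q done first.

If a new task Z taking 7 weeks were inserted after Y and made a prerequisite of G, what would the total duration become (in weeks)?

29

Originally the clinical trial setup takes 29 weeks.
With Z inserted, G now waits for max(R, Y, Q, Z).
New critical path: Y→R→G = 11+10+8 = 29 ⇒ 29 weeks.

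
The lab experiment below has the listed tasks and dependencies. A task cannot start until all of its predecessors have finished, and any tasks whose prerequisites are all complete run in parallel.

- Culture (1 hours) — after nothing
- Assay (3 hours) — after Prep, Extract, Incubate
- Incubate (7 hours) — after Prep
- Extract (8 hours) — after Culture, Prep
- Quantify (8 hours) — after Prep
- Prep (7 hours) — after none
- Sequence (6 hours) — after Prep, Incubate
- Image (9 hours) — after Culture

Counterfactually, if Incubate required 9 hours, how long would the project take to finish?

22

Critical path before the change: Prep→Incubate→Sequence = 7+7+6 = 20 giving 20 hours.
Since Incubate is critical, the +2 change carries straight to that chain (now 22 hours).
That remains the longest chain; total 22 hours.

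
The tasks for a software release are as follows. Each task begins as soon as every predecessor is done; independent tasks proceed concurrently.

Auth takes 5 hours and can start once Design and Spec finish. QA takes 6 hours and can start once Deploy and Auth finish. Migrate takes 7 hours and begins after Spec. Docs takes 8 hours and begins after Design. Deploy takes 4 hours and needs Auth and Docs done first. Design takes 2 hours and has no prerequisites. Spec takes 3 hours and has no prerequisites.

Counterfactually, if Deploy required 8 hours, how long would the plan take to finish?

24

Critical path before the change: Design→Docs→Deploy→QA = 2+8+4+6 = 20 giving 20 hours.
Deploy is on the critical path; changing it to 8 makes that path 24 hours.
The critical path is still Design→Docs→Deploy→QA; finish is now 24 hours.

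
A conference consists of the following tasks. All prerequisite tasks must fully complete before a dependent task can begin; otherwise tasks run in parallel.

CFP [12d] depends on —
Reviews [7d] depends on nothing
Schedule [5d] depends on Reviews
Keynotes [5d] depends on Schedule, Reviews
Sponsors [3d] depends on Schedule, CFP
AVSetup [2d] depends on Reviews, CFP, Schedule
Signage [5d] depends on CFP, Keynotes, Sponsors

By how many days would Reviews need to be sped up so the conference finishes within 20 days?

2

Current finish: 22 days; target: 20.
Reviews is on every critical path, so each day cut from Reviews cuts the finish by one (this holds down to a finish of 20).
Need 22 − 20 = 2 days off Reviews → Reviews becomes 5 days, finish becomes 20.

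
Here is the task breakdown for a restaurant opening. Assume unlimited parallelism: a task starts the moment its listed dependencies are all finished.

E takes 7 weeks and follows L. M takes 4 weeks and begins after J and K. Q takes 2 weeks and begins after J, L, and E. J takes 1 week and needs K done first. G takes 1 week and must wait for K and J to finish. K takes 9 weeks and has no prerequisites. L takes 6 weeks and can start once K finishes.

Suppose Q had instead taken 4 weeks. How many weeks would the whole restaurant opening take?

As given, the longest chain is K→L→E→Q = 9+6+7+2 = 24, so the finish is 24 weeks.
Q lies on that path, so at 4 weeks the path becomes 26 weeks.
That remains the longest chain; total 26 weeks.

26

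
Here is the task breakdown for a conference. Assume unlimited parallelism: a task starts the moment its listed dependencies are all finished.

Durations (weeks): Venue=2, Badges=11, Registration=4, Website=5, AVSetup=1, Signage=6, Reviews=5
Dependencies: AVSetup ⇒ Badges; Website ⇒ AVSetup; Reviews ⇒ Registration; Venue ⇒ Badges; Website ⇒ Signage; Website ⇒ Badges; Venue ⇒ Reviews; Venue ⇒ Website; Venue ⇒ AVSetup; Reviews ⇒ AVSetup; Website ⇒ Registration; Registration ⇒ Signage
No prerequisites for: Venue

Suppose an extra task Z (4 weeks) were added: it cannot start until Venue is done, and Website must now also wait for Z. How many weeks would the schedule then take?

Originally the schedule takes 19 weeks.
With Z inserted, Website now waits for max(Venue, Z).
New critical path: Venue→Z→Website→AVSetup→Badges = 2+4+5+1+11 = 23 ⇒ 23 weeks.

23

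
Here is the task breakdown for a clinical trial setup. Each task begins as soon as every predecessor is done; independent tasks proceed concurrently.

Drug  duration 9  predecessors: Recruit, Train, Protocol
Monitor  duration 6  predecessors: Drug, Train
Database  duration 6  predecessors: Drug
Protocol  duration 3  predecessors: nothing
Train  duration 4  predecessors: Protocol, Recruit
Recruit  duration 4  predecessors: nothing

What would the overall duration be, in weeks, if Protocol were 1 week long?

Critical path before the change: Recruit→Train→Drug→Database = 4+4+9+6 = 23 giving 23 weeks.
The longest path through Protocol is only 22 weeks, so Protocol has float 1.
The critical path is still Recruit→Train→Drug→Database; finish is now 23 weeks.

23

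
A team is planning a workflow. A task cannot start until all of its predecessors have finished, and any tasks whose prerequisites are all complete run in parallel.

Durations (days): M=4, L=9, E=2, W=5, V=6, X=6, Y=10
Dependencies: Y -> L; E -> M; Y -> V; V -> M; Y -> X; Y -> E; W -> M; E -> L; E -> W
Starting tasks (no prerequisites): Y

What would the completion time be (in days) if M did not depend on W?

21

Before: longest chain Y→E→L = 10+2+9 = 21, finish 21.
Without W→M, M's earliest start moves from 17 to 16.
New critical path: Y→E→L = 10+2+9 = 21 ⇒ 21 days.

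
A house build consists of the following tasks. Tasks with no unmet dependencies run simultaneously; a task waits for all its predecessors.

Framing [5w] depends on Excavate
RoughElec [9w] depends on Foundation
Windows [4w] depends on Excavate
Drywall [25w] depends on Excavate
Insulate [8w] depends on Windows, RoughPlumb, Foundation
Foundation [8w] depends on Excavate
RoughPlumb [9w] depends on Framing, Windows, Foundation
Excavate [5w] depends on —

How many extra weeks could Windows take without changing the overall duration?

4

Excavate→Foundation→RoughPlumb→Insulate = 5+8+9+8 = 30 sets the makespan at 30 weeks.
The longest chain containing Windows totals 26 weeks.
Slack of Windows = 9 − 5 = 4 weeks.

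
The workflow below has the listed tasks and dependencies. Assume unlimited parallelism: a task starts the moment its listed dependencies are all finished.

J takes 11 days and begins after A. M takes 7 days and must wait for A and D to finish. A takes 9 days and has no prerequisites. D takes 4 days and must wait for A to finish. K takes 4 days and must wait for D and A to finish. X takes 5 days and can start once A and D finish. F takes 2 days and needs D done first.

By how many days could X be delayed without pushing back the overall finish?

Critical path: A→D→M = 9+4+7 = 20, so the finish is 20 days.
X finishes as early as 18 and must finish by 20.
Float = 20 − 18 = 2.

2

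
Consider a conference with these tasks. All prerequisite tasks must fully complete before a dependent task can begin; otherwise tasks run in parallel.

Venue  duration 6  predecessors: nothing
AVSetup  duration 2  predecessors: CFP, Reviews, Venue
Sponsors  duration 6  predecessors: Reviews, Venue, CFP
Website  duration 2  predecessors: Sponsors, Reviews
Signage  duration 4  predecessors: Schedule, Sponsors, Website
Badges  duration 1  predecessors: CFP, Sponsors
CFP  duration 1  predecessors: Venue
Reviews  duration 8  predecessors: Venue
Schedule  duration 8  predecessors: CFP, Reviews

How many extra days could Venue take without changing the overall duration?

0

Critical path: Venue→Reviews→Schedule→Signage = 6+8+8+4 = 26, so the finish is 26 days.
Longest path through Venue: 26 days (earliest finish 6, latest finish 6).
Slack of Venue = 0 − 0 = 0 days.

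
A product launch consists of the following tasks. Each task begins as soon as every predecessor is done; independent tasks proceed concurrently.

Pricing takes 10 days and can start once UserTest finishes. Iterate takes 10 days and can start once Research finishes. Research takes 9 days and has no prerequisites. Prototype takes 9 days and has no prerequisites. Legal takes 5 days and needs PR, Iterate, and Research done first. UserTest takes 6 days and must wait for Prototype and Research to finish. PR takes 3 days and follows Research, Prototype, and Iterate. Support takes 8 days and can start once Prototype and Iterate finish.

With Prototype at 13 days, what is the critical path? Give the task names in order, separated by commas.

Prototype, UserTest, Pricing

Actual critical path: Research→Iterate→PR→Legal = 9+10+3+5 = 27 ⇒ 27 days.
The longest path through Prototype is only 25 days, so Prototype has float 2.
Now Prototype→UserTest→Pricing = 13+6+10 = 29 is longest, so the finish becomes 29 days.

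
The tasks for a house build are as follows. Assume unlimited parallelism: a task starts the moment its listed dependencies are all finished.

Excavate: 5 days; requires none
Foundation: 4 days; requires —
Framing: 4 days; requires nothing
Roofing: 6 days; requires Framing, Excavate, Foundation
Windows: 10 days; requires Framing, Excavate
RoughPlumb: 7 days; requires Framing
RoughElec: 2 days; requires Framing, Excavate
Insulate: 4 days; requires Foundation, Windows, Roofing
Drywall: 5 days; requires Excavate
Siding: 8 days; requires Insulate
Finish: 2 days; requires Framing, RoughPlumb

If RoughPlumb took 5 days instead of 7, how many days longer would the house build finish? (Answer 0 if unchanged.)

0

Actual critical path: Excavate→Windows→Insulate→Siding = 5+10+4+8 = 27 ⇒ 27 days.
RoughPlumb has 14 days of float (longest path through it is 13).
The critical path is still Excavate→Windows→Insulate→Siding; finish is now 27 days.
Change in finish: 27 − 27 = +0 days.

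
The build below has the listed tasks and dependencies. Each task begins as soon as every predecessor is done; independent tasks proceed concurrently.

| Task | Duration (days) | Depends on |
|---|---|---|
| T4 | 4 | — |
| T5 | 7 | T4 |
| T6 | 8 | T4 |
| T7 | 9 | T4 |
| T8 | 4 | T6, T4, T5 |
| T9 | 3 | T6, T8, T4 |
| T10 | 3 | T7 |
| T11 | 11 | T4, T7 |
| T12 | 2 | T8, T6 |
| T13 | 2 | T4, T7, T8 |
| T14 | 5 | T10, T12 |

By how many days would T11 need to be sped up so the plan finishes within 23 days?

Current finish: 24 days; target: 23.
T11 is on every critical path, so each day cut from T11 cuts the finish by one (this holds down to a finish of 23).
Need 24 − 23 = 1 day off T11 → T11 becomes 10 days, finish becomes 23.

1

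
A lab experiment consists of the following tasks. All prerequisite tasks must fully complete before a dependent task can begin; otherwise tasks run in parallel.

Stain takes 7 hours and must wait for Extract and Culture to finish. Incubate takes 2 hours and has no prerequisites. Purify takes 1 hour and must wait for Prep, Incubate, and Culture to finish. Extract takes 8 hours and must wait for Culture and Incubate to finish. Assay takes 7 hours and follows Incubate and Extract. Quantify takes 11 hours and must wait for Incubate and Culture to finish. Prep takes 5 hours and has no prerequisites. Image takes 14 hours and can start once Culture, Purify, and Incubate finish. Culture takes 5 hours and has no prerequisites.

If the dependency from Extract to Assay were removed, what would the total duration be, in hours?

Original critical path: Prep→Purify→Image = 5+1+14 = 20 ⇒ 20 hours.
Without Extract→Assay, Assay's earliest start moves from 13 to 2.
The longest chain is now Prep→Purify→Image = 5+1+14 = 20, so the project takes 20 hours.

20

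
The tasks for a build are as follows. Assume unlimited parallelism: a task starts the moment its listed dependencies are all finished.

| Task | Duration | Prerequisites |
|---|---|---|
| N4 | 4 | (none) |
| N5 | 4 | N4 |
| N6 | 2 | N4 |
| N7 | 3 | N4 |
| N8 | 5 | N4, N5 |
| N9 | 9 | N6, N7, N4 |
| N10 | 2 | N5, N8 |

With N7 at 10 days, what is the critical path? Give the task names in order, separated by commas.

N4, N7, N9

As given, the longest chain is N4→N7→N9 = 4+3+9 = 16, so the finish is 16 days.
Since N7 is critical, the +7 change carries straight to that chain (now 23 days).
That remains the longest chain; total 23 days.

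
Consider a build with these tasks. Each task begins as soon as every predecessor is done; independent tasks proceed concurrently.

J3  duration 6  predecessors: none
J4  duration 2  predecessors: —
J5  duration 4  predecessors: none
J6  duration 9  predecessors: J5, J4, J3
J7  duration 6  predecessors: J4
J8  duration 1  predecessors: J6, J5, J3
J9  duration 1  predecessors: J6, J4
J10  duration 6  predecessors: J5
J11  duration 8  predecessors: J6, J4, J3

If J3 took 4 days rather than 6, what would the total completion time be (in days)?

21

Critical path before the change: J3→J6→J11 = 6+9+8 = 23 giving 23 days.
J3 is on the critical path; changing it to 4 makes that path 21 days.
That remains the longest chain; total 21 days.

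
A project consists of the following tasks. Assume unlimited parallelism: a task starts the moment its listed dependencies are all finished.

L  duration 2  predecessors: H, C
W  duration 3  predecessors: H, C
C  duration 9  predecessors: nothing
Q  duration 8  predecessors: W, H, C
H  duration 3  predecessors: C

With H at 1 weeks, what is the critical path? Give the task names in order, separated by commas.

The binding path is C→H→W→Q = 9+3+3+8 = 23; finish at 23 weeks.
H is on the critical path; changing it to 1 makes that path 21 weeks.
No other chain overtakes it, so the finish is 21 weeks.

C, H, W, Q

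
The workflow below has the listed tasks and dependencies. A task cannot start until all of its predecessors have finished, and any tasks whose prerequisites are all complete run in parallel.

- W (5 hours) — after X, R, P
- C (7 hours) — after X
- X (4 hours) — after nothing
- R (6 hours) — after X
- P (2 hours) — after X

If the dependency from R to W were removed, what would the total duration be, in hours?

Before: longest chain X→R→W = 4+6+5 = 15, finish 15.
Without R→W, W's earliest start moves from 10 to 6.
The longest chain is now X→P→W = 4+2+5 = 11, so the workflow takes 11 hours.

11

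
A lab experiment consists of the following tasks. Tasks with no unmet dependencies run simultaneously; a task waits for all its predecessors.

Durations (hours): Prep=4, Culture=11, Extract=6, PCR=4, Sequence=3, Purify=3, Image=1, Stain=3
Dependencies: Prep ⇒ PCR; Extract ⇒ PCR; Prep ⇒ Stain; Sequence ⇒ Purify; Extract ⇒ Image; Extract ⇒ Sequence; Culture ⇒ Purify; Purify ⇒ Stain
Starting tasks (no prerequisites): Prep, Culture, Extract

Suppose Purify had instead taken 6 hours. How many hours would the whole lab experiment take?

Critical path before the change: Culture→Purify→Stain = 11+3+3 = 17 giving 17 hours.
Purify lies on that path, so at 6 hours the path becomes 20 hours.
No other chain overtakes it, so the finish is 20 hours.

20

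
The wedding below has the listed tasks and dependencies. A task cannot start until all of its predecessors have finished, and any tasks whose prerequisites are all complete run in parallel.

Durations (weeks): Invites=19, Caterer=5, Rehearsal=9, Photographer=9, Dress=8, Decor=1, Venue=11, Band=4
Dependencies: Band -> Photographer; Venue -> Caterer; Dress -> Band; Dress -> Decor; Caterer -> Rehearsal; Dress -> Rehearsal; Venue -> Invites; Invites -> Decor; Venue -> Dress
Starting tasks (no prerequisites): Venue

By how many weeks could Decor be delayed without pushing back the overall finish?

1

Critical path: Venue→Dress→Band→Photographer = 11+8+4+9 = 32, so the finish is 32 weeks.
The longest chain containing Decor totals 31 weeks.
Float = 32 − 31 = 1.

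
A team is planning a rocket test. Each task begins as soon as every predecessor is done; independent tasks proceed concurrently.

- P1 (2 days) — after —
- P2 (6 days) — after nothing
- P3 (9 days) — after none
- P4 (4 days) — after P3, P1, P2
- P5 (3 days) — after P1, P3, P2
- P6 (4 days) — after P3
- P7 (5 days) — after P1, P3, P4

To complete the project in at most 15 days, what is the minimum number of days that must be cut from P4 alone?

3

Current finish: 18 days; target: 15.
P4 is on every critical path, so each day cut from P4 cuts the finish by one (this holds down to a finish of 15).
Need 18 − 15 = 3 days off P4 → P4 becomes 1 day, finish becomes 15.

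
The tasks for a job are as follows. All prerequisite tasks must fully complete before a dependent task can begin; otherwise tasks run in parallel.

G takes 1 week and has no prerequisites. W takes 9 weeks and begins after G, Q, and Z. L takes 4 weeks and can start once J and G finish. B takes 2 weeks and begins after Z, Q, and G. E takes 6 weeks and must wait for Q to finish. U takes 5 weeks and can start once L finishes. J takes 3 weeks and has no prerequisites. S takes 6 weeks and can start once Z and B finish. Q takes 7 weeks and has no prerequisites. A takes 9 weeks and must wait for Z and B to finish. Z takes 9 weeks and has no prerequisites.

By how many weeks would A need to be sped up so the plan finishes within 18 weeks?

2

Current finish: 20 weeks; target: 18.
A is on every critical path, so each week cut from A cuts the finish by one (this holds down to a finish of 18).
Need 20 − 18 = 2 weeks off A → A becomes 7 weeks, finish becomes 18.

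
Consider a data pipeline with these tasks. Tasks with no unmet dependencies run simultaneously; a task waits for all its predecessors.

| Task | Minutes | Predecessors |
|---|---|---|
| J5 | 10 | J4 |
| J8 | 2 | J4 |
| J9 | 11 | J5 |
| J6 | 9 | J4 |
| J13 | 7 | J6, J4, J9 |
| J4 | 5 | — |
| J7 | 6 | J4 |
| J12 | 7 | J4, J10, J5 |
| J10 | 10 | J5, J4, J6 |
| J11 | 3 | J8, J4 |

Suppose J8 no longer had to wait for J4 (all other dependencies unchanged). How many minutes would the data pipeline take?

33

Before: longest chain J4→J5→J9→J13 = 5+10+11+7 = 33, finish 33.
Without J4→J8, J8's earliest start moves from 5 to 0.
After: J4→J5→J9→J13 = 5+10+11+7 = 33 → 33 minutes.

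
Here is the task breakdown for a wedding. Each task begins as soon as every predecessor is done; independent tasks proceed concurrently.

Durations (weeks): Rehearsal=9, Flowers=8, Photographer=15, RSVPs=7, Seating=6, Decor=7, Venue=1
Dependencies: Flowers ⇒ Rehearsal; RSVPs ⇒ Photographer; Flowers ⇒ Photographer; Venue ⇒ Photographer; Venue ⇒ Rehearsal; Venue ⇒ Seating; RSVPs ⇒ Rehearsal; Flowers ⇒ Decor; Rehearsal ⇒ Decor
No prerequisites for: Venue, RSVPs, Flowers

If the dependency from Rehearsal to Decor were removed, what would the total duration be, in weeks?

23

With the dependency in place, Flowers→Rehearsal→Decor = 8+9+7 = 24 sets the finish at 24 weeks.
Without Rehearsal→Decor, Decor's earliest start moves from 17 to 8.
The longest chain is now Flowers→Photographer = 8+15 = 23, so the job takes 23 weeks.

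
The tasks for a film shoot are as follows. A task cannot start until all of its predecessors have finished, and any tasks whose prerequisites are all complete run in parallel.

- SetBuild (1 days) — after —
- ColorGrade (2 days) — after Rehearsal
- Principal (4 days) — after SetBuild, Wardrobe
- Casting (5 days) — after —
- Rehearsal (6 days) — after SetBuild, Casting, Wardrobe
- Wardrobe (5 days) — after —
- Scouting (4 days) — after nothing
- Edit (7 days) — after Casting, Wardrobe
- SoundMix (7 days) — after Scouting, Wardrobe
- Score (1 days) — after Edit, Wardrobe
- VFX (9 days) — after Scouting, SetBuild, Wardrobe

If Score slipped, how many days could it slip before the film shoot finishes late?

1

Wardrobe→VFX = 5+9 = 14 sets the makespan at 14 days.
The longest chain containing Score totals 13 days.
Float = 14 − 13 = 1.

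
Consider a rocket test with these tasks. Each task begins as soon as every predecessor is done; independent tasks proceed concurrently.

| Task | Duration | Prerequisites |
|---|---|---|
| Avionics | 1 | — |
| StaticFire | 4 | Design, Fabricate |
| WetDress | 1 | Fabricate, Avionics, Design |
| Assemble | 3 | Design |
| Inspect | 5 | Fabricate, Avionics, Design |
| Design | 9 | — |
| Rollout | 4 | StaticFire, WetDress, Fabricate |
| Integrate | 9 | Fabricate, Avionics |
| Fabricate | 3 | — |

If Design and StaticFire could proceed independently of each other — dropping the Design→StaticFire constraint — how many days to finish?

With the dependency in place, Design→StaticFire→Rollout = 9+4+4 = 17 sets the finish at 17 days.
Without Design→StaticFire, StaticFire's earliest start moves from 9 to 3.
New critical path: Design→WetDress→Rollout = 9+1+4 = 14 ⇒ 14 days.

14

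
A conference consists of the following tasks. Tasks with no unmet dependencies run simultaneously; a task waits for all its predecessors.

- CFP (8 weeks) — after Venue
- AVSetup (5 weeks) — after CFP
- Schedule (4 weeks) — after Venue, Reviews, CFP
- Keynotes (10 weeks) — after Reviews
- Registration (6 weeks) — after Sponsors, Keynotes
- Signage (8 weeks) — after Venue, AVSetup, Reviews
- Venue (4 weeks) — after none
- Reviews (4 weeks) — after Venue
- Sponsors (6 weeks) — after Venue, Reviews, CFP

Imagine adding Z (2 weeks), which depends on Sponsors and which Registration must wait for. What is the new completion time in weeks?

26

Originally the plan takes 25 weeks.
With Z inserted, Registration now waits for max(Sponsors, Keynotes, Z).
New critical path: Venue→CFP→Sponsors→Z→Registration = 4+8+6+2+6 = 26 ⇒ 26 weeks.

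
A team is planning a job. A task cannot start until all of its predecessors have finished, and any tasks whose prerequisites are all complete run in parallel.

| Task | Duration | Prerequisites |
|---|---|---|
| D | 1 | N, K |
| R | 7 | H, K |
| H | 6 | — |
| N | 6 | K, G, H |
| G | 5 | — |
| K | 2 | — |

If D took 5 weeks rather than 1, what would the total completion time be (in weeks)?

17

Baseline: H→N→D = 6+6+1 = 13 → 13 weeks.
Since D is critical, the +4 change carries straight to that chain (now 17 weeks).
That remains the longest chain; total 17 weeks.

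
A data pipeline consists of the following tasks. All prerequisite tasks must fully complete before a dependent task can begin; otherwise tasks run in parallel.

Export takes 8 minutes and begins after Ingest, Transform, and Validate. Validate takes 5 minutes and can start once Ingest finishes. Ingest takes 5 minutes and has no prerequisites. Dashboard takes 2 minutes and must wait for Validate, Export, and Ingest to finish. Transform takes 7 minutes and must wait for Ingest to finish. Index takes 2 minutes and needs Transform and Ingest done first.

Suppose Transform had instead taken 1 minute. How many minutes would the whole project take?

20

Actual critical path: Ingest→Transform→Export→Dashboard = 5+7+8+2 = 22 ⇒ 22 minutes.
Since Transform is critical, the -6 change carries straight to that chain (now 16 minutes).
New critical path: Ingest→Validate→Export→Dashboard = 5+5+8+2 = 20 ⇒ 20 minutes.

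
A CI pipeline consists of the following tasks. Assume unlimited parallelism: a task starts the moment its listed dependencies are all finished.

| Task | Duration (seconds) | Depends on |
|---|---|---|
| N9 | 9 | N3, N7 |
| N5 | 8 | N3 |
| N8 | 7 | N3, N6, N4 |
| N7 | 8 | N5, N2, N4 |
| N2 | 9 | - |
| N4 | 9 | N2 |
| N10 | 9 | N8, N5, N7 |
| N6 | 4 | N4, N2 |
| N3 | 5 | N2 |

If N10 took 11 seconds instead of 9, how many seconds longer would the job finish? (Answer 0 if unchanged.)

The binding path is N2→N3→N5→N7→N10 = 9+5+8+8+9 = 39; finish at 39 seconds.
N10 is on the critical path; changing it to 11 makes that path 41 seconds.
No other chain overtakes it, so the finish is 41 seconds.
Change in finish: 41 − 39 = +2 seconds.

2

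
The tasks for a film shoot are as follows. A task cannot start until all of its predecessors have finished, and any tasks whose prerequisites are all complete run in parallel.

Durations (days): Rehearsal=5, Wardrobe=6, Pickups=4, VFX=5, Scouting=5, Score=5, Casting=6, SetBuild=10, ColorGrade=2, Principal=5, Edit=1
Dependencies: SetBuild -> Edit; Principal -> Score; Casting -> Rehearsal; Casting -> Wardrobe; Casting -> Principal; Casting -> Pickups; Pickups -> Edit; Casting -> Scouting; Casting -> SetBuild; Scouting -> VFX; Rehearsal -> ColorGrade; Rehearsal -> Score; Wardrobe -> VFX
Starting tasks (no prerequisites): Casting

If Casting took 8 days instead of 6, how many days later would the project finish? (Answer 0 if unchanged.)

Actual critical path: Casting→SetBuild→Edit = 6+10+1 = 17 ⇒ 17 days.
Casting is on the critical path; changing it to 8 makes that path 19 days.
The critical path is still Casting→SetBuild→Edit; finish is now 19 days.
Change in finish: 19 − 17 = +2 days.

2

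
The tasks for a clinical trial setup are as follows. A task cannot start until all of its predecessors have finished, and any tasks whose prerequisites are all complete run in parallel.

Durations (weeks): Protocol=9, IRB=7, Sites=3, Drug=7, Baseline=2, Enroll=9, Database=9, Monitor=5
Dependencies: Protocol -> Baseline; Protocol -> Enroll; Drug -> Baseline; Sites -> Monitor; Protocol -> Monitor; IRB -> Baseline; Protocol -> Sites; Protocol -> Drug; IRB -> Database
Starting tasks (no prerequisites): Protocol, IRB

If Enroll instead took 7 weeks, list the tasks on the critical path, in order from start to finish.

As given, the longest chain is Protocol→Enroll = 9+9 = 18, so the finish is 18 weeks.
Enroll is on the critical path; changing it to 7 makes that path 16 weeks.
The binding chain switches to Protocol→Drug→Baseline = 9+7+2 = 18; finish 18 weeks.

Protocol, Drug, Baseline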